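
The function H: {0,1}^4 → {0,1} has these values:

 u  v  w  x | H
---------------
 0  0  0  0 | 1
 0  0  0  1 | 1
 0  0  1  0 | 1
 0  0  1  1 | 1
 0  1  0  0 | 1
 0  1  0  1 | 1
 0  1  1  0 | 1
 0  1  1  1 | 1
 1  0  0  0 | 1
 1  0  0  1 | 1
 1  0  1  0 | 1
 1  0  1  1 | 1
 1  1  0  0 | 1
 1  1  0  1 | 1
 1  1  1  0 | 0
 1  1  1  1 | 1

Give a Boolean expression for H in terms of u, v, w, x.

H(u, v, w, x) = NOT (((u AND v) AND w) AND NOT x)

Only row (1,1,1,0) gives 0. So H is 1 everywhere except there — the complement of the minterm u·v·w·¬x.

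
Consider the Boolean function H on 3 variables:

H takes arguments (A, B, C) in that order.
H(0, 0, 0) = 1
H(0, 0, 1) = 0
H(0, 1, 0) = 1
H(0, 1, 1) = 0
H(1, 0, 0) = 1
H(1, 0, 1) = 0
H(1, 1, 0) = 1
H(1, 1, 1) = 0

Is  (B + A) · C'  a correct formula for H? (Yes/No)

Evaluate (B + A) · C' on each row and compare to H:
  A=0, B=0, C=0: formula gives 0, but H = 1 ✗
A single disagreement suffices: at (0,0,0) they differ, so the formula does not compute H.

No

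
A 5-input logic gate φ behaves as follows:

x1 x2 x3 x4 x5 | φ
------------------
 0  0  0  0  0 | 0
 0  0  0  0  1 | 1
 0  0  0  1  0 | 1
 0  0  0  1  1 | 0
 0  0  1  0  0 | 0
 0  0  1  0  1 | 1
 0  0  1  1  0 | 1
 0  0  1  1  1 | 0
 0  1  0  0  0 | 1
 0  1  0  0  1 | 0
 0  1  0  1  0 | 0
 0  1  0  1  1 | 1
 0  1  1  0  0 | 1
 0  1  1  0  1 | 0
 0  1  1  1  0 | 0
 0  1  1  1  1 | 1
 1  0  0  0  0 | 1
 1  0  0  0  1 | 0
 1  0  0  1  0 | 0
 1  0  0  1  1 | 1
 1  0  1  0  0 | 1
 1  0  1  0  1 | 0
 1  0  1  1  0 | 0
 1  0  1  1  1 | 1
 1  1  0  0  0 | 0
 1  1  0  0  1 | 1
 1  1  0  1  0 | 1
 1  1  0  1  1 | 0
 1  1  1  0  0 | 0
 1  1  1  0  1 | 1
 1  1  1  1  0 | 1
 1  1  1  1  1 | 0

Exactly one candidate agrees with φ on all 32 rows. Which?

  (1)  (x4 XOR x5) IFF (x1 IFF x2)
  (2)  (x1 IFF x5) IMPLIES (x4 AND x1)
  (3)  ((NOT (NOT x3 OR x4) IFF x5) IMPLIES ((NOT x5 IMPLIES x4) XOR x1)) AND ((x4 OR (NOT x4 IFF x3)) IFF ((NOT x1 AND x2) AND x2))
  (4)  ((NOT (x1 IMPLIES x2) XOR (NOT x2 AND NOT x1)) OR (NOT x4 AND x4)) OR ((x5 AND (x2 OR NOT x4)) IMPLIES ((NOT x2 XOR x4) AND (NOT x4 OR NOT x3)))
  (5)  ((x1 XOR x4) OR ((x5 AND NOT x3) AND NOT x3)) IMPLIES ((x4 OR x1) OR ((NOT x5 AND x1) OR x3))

(2) disagrees with φ on (0,0,0,1,0) (formula → 0, table → 1); rule it out.
(3) disagrees with φ on (0,0,0,1,0) (formula → 0, table → 1); rule it out.
(4) disagrees with φ on (0,0,0,0,0) (formula → 1, table → 0); rule it out.
(5) disagrees with φ on (0,0,0,0,0) (formula → 1, table → 0); rule it out.
Only (1) survives; checking it on all 32 rows confirms it matches φ.

1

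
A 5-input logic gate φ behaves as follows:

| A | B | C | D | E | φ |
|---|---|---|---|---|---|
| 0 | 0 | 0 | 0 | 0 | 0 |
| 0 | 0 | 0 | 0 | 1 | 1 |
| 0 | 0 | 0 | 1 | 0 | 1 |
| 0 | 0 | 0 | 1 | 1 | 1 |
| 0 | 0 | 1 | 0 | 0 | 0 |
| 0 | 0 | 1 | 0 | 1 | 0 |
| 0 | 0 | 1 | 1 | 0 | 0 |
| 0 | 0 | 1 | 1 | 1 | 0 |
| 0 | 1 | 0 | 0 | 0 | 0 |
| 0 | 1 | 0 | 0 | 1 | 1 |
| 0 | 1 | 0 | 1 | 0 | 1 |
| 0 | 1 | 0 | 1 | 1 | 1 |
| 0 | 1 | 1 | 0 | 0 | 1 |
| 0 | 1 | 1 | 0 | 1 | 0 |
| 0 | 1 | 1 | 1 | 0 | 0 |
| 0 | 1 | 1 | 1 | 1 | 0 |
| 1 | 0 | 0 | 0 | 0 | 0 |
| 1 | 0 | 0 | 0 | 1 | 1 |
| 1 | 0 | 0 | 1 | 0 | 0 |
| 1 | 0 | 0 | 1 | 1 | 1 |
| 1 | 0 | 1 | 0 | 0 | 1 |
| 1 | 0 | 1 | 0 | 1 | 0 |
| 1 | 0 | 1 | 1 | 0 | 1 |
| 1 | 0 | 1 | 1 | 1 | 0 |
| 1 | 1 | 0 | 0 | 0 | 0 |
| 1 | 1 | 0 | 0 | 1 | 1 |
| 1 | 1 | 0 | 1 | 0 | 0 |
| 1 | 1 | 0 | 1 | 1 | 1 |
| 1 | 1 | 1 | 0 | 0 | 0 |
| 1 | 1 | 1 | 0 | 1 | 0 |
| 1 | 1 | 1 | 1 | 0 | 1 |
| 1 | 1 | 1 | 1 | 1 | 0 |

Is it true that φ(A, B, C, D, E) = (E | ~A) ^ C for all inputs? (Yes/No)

No

Test each input against both φ and the formula:
  A=0, B=0, C=0, D=0, E=0: formula gives 1, but φ = 0 ✗
Since they disagree at (0,0,0,0,0), the expression is not a correct formula for φ.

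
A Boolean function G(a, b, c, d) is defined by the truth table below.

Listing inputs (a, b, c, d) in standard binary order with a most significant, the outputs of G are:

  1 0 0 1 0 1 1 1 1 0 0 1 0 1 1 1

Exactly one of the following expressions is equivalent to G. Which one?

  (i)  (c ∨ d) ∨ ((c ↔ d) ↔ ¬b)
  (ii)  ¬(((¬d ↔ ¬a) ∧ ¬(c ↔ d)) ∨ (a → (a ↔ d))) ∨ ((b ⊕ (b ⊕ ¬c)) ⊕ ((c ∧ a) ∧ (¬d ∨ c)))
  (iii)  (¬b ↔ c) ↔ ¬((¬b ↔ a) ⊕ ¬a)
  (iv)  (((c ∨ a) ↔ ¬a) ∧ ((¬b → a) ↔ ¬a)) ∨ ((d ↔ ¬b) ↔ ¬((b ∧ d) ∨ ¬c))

(i): at (0,0,0,1) it gives 1, but G = 0 — eliminated.
(ii): at (0,0,0,1) it gives 1, but G = 0 — eliminated.
(iii): at (0,0,0,1) it gives 1, but G = 0 — eliminated.
That leaves (iv). Evaluating it on every row reproduces the table of G exactly.

iv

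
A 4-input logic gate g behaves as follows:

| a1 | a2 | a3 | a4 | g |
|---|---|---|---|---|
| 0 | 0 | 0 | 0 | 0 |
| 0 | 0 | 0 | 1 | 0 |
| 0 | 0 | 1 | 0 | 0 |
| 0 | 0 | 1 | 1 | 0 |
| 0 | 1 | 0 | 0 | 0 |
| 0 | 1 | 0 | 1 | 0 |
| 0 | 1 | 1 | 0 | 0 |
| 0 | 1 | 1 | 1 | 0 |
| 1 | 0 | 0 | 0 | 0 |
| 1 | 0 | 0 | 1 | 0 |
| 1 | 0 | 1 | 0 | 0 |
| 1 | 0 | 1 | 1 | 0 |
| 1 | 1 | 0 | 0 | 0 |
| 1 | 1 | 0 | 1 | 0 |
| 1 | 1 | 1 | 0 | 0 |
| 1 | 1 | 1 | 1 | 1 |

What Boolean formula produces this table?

g(a1, a2, a3, a4) = ((a1 and a2) and a3) and a4

The output is 1 only when every input is 1 — the AND of all inputs.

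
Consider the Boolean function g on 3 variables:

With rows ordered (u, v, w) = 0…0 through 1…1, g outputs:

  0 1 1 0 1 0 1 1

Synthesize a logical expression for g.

The 0-rows are (0,0,0), (0,1,1), (1,0,1). Take each as a conjunction (¬u·¬v·¬w, ¬u·v·w, u·¬v·w), form their disjunction, and complement — that gives a formula that is 1 everywhere g is.

g(u, v, w) = not ((((not u and not v) and not w) or ((not u and v) and w)) or ((u and not v) and w))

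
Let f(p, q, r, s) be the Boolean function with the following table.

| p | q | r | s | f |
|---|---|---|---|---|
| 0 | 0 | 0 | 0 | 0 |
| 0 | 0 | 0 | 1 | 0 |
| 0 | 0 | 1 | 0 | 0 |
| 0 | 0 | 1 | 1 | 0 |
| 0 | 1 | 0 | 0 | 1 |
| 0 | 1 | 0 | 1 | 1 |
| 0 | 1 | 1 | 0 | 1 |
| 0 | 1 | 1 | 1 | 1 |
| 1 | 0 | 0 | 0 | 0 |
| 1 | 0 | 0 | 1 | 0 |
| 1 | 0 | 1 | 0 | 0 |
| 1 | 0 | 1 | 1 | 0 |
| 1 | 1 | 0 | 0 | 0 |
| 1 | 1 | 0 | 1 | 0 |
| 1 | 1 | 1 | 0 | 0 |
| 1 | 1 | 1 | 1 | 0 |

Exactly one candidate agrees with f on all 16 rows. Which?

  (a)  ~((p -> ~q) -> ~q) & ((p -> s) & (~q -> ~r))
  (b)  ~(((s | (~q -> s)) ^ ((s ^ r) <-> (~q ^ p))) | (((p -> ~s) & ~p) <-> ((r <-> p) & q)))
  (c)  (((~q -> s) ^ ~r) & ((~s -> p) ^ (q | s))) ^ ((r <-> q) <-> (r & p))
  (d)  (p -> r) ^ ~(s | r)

(b) fails at (0,0,0,0): the formula yields 1, f is 0.
(c) fails at (0,0,1,0): the formula yields 1, f is 0.
(d) fails at (0,0,0,1): the formula yields 1, f is 0.
Only (a) survives; checking it on all 16 rows confirms it matches f.

a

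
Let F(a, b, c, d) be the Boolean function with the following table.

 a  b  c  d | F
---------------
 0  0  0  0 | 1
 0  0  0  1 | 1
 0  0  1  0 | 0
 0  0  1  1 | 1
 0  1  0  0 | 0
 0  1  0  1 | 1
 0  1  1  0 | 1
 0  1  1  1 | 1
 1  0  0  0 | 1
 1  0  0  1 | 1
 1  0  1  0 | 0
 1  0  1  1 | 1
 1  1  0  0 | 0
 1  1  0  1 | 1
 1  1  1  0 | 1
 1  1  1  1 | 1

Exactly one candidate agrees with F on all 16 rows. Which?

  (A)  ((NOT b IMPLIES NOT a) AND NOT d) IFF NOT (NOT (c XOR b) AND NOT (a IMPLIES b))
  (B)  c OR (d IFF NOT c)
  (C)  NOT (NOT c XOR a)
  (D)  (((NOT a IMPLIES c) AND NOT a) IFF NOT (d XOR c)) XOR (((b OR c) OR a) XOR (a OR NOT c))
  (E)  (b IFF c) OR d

E

(A) disagrees with F on (0,0,0,1) (formula → 0, table → 1); rule it out.
(B) disagrees with F on (0,0,0,0) (formula → 0, table → 1); rule it out.
(C) disagrees with F on (0,0,0,0) (formula → 0, table → 1); rule it out.
(D) disagrees with F on (0,0,0,1) (formula → 0, table → 1); rule it out.
Only (E) survives; checking it on all 16 rows confirms it matches F.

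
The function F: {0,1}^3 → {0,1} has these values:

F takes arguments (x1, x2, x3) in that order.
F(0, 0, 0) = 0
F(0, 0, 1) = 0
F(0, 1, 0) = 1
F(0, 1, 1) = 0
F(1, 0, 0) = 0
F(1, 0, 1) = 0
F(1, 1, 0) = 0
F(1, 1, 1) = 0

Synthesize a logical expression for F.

Only row (0,1,0) gives 1. That row's minterm ¬x1·x2·¬x3 is F directly.

F(x1, x2, x3) = (¬x1 ∧ x2) ∧ ¬x3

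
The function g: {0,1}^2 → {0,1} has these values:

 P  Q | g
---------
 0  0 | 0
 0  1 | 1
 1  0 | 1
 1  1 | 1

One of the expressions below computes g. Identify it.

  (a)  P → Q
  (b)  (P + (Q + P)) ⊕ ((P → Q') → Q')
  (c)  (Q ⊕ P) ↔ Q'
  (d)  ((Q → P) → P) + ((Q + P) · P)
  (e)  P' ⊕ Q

d

(a): at (0,0) it gives 1, but g = 0 — eliminated.
(b): at (0,0) it gives 1, but g = 0 — eliminated.
(c): at (0,1) it gives 0, but g = 1 — eliminated.
(e): at (0,0) it gives 1, but g = 0 — eliminated.
Only (d) survives; checking it on all 4 rows confirms it matches g.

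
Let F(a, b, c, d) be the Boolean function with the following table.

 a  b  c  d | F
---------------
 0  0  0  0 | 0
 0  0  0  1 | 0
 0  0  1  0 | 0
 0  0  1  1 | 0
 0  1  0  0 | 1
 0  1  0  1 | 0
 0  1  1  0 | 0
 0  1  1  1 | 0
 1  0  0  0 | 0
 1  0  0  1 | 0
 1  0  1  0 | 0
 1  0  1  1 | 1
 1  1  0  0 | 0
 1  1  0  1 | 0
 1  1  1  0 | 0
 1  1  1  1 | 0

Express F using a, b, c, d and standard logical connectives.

F(a, b, c, d) = (((NOT a AND b) AND NOT c) AND NOT d) OR (((a AND NOT b) AND c) AND d)

Collect the rows where F=1 — (0,1,0,0), (1,0,1,1) — and write one minterm per row: ¬a·b·¬c·¬d, a·¬b·c·d. Their union (logical OR) reproduces the table exactly.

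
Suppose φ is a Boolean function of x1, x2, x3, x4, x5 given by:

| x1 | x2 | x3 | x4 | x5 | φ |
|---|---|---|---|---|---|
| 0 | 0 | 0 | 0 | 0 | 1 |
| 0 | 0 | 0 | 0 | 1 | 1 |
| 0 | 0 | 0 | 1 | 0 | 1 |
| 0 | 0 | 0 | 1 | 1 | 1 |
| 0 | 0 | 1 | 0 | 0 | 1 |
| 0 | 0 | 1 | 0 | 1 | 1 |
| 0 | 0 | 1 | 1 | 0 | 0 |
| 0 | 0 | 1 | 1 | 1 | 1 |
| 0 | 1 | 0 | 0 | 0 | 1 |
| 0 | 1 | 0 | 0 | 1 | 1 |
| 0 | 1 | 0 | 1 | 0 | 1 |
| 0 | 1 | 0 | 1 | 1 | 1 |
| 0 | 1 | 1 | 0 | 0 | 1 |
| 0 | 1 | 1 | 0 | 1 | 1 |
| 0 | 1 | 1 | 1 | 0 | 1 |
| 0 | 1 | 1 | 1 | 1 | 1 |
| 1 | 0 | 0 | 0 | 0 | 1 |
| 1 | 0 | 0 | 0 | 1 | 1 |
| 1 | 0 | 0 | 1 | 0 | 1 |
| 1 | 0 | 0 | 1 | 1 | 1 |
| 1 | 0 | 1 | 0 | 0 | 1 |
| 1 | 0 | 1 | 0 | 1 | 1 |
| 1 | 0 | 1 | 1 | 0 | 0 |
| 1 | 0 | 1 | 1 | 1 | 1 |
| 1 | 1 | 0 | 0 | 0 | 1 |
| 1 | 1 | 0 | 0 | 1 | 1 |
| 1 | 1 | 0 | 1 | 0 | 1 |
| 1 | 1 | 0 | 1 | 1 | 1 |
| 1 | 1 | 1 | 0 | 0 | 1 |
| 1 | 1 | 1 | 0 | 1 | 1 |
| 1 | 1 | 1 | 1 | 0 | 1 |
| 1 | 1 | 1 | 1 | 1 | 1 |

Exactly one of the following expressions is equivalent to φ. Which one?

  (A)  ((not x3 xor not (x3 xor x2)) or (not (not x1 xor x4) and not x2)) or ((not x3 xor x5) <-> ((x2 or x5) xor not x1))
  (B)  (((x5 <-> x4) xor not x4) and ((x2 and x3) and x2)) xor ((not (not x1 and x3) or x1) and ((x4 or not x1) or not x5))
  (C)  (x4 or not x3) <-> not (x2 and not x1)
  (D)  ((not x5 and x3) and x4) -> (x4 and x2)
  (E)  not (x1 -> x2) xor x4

(A) disagrees with φ on (0,0,1,0,0) (formula → 0, table → 1); rule it out.
(B) disagrees with φ on (0,0,1,0,0) (formula → 0, table → 1); rule it out.
(C) disagrees with φ on (0,0,1,0,0) (formula → 0, table → 1); rule it out.
(E) disagrees with φ on (0,0,0,0,0) (formula → 0, table → 1); rule it out.
That leaves (D). Evaluating it on every row reproduces the table of φ exactly.

D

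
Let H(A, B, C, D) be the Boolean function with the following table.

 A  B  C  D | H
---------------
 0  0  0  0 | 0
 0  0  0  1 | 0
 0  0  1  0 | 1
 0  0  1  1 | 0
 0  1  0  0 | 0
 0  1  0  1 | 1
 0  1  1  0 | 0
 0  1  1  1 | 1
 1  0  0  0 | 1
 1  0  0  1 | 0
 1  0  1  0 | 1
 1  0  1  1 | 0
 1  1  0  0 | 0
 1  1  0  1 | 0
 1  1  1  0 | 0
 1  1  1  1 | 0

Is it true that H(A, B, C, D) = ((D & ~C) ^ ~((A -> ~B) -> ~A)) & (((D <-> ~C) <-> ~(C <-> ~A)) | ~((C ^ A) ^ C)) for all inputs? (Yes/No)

No

Check the formula against H row by row:
  A=0, B=0, C=0, D=0: formula gives 0, H = 0 ✓
  A=0, B=0, C=0, D=1: formula gives 1, but H = 0 ✗
Since they disagree at (0,0,0,1), the expression is not a correct formula for H.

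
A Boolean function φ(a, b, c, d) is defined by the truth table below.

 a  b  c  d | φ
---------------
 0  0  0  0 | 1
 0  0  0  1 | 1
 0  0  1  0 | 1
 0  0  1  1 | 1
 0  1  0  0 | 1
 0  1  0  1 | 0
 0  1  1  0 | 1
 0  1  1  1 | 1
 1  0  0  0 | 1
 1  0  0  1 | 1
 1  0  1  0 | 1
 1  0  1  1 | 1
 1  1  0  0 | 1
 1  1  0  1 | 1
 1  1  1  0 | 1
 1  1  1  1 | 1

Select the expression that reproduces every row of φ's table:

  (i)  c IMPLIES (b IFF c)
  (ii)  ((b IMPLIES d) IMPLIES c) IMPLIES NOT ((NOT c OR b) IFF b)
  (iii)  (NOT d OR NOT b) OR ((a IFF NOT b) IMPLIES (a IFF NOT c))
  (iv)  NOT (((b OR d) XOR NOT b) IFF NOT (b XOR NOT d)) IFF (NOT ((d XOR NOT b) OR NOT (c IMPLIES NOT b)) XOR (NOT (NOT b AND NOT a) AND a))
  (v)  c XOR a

(i) fails at (0,0,1,0): the formula yields 0, φ is 1.
(ii) fails at (0,0,1,0): the formula yields 0, φ is 1.
(iv) fails at (0,0,0,0): the formula yields 0, φ is 1.
(v) fails at (0,0,0,0): the formula yields 0, φ is 1.
That leaves (iii). Evaluating it on every row reproduces the table of φ exactly.

iii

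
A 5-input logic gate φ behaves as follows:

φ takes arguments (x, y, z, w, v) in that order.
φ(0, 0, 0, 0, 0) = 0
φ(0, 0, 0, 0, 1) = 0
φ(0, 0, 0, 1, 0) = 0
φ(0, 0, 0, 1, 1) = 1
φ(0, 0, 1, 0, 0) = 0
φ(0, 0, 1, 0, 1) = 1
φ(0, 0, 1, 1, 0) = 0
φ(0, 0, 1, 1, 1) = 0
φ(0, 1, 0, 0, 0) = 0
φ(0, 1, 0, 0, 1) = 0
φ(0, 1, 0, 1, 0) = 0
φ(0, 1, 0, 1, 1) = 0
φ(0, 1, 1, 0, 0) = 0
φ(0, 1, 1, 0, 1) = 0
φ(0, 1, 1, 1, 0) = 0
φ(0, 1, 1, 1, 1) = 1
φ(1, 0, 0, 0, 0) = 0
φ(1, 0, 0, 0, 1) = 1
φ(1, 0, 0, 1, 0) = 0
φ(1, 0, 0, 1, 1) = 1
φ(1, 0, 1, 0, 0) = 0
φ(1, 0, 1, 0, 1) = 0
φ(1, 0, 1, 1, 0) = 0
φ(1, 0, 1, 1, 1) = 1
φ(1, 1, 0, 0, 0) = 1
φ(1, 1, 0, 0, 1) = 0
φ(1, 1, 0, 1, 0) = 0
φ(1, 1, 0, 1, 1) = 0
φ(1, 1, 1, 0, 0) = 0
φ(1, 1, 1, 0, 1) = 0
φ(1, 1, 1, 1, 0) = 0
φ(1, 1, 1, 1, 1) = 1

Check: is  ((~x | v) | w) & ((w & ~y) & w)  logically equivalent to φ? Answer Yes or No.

No

Evaluate ((~x | v) | w) & ((w & ~y) & w) on each row and compare to φ:
  x=0, y=0, z=0, w=0, v=0: formula gives 0, φ = 0 ✓
  x=0, y=0, z=0, w=0, v=1: formula gives 0, φ = 0 ✓
  x=0, y=0, z=0, w=1, v=0: formula gives 1, but φ = 0 ✗
Row (0,0,0,1,0) is a counterexample, so the formula is not equivalent to φ.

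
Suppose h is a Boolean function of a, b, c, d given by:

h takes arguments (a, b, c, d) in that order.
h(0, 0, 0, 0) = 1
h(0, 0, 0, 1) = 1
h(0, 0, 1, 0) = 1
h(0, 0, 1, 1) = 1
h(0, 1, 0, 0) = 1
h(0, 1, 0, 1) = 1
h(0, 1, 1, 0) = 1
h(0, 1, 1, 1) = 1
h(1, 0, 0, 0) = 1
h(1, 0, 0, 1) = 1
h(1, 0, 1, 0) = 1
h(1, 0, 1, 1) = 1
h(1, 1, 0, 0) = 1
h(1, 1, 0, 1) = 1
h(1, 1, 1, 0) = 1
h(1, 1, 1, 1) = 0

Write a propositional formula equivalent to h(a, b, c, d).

The output is 0 only when every input is 1 — NAND of all inputs.

h(a, b, c, d) = ¬(((a ∧ b) ∧ c) ∧ d)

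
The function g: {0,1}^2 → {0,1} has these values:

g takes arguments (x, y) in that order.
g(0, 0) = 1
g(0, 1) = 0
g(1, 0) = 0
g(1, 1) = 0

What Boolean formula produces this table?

g(x, y) = not (x or y)

The output is 1 only when every input is 0 — NOR of all inputs.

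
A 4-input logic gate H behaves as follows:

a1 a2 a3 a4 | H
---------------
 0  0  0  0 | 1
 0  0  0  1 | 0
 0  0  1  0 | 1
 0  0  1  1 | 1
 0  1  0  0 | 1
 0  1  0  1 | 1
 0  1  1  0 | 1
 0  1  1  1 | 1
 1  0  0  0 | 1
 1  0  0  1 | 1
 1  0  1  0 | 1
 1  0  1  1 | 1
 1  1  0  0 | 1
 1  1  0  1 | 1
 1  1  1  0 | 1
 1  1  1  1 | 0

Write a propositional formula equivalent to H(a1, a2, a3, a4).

H(a1, a2, a3, a4) = ~((((~a1 & ~a2) & ~a3) & a4) | (((a1 & a2) & a3) & a4))

H is 0 on only 2 rows — (0,0,0,1), (1,1,1,1). Writing each as a minterm (¬a1·¬a2·¬a3·a4, a1·a2·a3·a4) and OR-ing them characterizes exactly where H=0, so H is the negation of that disjunction.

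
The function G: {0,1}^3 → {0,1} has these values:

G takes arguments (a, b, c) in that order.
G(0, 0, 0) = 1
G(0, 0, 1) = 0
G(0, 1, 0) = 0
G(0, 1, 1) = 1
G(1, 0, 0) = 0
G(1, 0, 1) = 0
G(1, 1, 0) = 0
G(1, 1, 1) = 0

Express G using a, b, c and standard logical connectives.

G=1 on 2 inputs: (0,0,0), (0,1,1). Reading each as a conjunction of literals (¬a·¬b·¬c, ¬a·b·c) and taking the OR gives the canonical DNF.

G(a, b, c) = ((not a and not b) and not c) or ((not a and b) and c)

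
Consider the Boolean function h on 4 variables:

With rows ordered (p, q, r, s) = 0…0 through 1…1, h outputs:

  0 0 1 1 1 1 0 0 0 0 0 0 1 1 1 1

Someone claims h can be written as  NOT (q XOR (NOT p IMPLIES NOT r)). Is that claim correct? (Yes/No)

Test each input against both h and the formula:
  p=0, q=0, r=0, s=0: formula gives 0, h = 0 ✓
  p=0, q=0, r=0, s=1: formula gives 0, h = 0 ✓
  p=0, q=0, r=1, s=0: formula gives 1, h = 1 ✓
  p=0, q=0, r=1, s=1: formula gives 1, h = 1 ✓
  …and likewise for the remaining 12 rows.
All 16 rows match — the expression computes h exactly.

Yes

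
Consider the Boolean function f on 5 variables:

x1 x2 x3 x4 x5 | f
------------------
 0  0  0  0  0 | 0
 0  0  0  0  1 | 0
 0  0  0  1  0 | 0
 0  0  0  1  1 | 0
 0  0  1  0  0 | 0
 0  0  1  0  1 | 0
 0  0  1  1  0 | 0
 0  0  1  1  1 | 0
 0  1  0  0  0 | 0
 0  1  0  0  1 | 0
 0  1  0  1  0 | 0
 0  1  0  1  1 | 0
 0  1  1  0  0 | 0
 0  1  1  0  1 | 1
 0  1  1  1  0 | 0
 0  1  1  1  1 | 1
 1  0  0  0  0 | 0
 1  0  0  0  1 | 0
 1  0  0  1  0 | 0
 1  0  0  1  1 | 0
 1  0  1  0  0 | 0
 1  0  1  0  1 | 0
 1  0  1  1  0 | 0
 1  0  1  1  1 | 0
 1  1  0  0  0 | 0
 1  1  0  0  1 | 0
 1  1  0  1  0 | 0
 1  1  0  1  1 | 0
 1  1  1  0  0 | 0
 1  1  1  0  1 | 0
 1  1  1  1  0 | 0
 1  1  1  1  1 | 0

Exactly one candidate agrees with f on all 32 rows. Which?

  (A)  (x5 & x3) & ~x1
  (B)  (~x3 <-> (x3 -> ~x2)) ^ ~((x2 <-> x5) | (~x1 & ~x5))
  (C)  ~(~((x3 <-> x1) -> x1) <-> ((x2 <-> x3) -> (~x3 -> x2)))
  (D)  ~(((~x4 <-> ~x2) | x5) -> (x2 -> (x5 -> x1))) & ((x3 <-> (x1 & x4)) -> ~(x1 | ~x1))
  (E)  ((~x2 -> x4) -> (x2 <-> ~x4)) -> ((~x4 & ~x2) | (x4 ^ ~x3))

(A) disagrees with f on (0,0,1,0,1) (formula → 1, table → 0); rule it out.
(B) disagrees with f on (0,0,0,0,0) (formula → 1, table → 0); rule it out.
(C) disagrees with f on (0,0,0,0,0) (formula → 1, table → 0); rule it out.
(E) disagrees with f on (0,0,0,0,0) (formula → 1, table → 0); rule it out.
That leaves (D). Evaluating it on every row reproduces the table of f exactly.

D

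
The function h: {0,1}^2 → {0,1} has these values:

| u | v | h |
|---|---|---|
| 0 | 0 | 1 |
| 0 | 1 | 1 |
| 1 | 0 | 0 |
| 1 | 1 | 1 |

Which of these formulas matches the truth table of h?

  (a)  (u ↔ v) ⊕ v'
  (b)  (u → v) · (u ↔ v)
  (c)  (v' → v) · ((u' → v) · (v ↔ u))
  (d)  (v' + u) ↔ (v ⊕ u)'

(a) fails at (0,0): the formula yields 0, h is 1.
(b) fails at (0,1): the formula yields 0, h is 1.
(c) fails at (0,0): the formula yields 0, h is 1.
Only (d) survives; checking it on all 4 rows confirms it matches h.

d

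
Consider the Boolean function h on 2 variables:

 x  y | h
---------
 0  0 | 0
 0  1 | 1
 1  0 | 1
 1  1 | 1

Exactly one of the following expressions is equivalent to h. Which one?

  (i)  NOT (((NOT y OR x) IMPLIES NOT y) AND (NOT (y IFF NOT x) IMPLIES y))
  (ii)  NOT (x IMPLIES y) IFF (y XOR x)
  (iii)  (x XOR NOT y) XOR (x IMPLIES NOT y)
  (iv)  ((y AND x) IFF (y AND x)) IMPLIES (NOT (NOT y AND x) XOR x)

(i) fails at (0,0): the formula yields 1, h is 0.
(ii) fails at (0,0): the formula yields 1, h is 0.
(iv) fails at (0,0): the formula yields 1, h is 0.
(iii) is the remaining candidate, and it agrees with h on all 4 inputs.

iii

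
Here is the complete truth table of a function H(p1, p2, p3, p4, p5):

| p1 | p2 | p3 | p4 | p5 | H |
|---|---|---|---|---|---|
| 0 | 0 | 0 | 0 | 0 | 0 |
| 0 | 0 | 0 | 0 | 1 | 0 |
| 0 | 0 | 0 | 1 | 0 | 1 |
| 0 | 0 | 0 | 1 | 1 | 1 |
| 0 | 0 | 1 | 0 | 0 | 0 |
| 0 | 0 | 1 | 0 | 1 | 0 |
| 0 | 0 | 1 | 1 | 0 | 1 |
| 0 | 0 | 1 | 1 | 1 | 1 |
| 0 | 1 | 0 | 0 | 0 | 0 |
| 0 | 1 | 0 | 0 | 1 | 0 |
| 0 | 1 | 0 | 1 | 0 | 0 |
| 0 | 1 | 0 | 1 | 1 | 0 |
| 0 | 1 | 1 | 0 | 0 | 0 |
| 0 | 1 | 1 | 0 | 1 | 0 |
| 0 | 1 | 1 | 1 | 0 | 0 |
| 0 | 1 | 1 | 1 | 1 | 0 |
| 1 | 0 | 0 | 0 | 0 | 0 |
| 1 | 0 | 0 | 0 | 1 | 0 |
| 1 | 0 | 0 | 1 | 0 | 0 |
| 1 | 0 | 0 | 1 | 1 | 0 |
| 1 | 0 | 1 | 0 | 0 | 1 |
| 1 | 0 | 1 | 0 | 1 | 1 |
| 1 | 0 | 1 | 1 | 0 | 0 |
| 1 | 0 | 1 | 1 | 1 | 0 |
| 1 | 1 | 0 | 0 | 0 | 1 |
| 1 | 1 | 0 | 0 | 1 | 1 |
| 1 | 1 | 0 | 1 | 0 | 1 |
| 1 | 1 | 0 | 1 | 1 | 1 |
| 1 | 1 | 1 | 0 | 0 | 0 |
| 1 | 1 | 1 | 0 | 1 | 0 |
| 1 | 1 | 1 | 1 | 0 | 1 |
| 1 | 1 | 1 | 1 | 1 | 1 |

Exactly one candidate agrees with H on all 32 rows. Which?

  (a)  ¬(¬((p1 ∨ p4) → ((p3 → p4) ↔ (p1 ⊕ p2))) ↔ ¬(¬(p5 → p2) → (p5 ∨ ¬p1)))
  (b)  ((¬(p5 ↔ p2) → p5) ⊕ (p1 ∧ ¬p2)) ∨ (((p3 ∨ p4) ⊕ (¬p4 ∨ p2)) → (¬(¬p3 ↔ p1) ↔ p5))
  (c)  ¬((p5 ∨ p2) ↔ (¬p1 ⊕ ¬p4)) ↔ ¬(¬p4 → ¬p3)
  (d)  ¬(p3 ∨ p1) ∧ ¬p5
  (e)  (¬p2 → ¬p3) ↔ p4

a

(b): at (0,0,0,0,0) it gives 1, but H = 0 — eliminated.
(c): at (0,0,0,0,0) it gives 1, but H = 0 — eliminated.
(d): at (0,0,0,0,0) it gives 1, but H = 0 — eliminated.
(e): at (0,0,1,0,0) it gives 1, but H = 0 — eliminated.
That leaves (a). Evaluating it on every row reproduces the table of H exactly.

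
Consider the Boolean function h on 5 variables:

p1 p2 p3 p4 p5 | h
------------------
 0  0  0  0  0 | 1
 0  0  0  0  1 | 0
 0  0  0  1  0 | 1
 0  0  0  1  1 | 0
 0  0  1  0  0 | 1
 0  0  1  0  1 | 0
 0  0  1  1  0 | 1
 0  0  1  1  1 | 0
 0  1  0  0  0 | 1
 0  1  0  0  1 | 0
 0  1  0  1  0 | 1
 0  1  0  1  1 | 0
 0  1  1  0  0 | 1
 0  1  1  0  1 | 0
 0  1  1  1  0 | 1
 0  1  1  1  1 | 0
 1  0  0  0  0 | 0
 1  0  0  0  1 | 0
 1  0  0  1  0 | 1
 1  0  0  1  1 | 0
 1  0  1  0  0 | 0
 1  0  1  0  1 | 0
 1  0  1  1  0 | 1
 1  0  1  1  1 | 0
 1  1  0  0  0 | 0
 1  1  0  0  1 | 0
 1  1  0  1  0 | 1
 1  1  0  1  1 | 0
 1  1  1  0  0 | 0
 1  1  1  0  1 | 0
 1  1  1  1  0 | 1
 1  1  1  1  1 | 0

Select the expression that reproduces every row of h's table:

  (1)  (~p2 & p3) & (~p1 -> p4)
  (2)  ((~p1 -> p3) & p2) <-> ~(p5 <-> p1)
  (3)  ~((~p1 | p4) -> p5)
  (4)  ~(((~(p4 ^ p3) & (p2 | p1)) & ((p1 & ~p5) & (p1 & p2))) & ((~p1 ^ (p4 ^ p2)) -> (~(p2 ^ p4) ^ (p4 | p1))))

3

(1) disagrees with h on (0,0,0,0,0) (formula → 0, table → 1); rule it out.
(2) disagrees with h on (0,1,1,0,0) (formula → 0, table → 1); rule it out.
(4) disagrees with h on (0,0,0,0,1) (formula → 1, table → 0); rule it out.
(3) is the remaining candidate, and it agrees with h on all 32 inputs.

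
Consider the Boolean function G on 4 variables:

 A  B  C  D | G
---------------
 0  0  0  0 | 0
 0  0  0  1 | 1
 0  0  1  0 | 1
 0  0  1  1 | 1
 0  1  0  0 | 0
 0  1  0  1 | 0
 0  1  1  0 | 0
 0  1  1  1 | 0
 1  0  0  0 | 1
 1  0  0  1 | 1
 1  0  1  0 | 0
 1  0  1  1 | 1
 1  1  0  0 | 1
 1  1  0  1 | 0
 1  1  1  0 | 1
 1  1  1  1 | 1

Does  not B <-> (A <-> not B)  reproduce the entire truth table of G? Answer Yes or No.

Test each input against both G and the formula:
  A=0, B=0, C=0, D=0: formula gives 0, G = 0 ✓
  A=0, B=0, C=0, D=1: formula gives 0, but G = 1 ✗
Since they disagree at (0,0,0,1), the expression is not a correct formula for G.

No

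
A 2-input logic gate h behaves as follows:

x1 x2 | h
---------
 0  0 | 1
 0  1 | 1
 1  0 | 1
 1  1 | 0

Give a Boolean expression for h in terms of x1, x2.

h(x1, x2) = NOT (x1 AND x2)

The output is 0 only when every input is 1 — NAND of all inputs.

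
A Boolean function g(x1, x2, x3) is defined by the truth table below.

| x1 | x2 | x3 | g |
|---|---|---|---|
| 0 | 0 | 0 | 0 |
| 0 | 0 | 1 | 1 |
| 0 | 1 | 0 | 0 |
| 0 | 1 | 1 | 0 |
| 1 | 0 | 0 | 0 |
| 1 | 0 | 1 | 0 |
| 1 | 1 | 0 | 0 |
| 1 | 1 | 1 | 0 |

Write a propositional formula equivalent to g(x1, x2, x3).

g is 1 on exactly one input, (0,0,1), whose minterm is ¬x1·¬x2·x3. So g is just that conjunction.

g(x1, x2, x3) = (¬x1 ∧ ¬x2) ∧ x3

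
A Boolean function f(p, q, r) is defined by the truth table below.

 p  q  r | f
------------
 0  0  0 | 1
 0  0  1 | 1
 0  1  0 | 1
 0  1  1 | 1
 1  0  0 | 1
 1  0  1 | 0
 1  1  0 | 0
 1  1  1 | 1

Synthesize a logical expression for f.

f(p, q, r) = ~(((p & ~q) & r) | ((p & q) & ~r))

The 0-rows are (1,0,1), (1,1,0). Take each as a conjunction (p·¬q·r, p·q·¬r), form their disjunction, and complement — that gives a formula that is 1 everywhere f is.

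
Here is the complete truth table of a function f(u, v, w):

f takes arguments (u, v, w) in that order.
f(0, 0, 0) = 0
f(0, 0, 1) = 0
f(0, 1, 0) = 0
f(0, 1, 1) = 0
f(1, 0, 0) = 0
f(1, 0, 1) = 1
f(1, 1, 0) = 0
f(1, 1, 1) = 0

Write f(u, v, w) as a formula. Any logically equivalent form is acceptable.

Only row (1,0,1) gives 1. That row's minterm u·¬v·w is f directly.

f(u, v, w) = (u · v') · w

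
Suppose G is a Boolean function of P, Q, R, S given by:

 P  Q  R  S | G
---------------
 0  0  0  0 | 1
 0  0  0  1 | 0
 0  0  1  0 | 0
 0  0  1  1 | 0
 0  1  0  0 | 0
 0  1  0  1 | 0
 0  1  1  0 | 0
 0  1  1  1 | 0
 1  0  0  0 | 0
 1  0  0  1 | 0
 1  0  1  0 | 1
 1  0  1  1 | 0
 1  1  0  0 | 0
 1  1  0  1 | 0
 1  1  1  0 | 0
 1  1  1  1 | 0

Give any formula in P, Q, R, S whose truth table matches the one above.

G=1 on 2 inputs: (0,0,0,0), (1,0,1,0). Reading each as a conjunction of literals (¬P·¬Q·¬R·¬S, P·¬Q·R·¬S) and taking the OR gives the canonical DNF.

G(P, Q, R, S) = (((~P & ~Q) & ~R) & ~S) | (((P & ~Q) & R) & ~S)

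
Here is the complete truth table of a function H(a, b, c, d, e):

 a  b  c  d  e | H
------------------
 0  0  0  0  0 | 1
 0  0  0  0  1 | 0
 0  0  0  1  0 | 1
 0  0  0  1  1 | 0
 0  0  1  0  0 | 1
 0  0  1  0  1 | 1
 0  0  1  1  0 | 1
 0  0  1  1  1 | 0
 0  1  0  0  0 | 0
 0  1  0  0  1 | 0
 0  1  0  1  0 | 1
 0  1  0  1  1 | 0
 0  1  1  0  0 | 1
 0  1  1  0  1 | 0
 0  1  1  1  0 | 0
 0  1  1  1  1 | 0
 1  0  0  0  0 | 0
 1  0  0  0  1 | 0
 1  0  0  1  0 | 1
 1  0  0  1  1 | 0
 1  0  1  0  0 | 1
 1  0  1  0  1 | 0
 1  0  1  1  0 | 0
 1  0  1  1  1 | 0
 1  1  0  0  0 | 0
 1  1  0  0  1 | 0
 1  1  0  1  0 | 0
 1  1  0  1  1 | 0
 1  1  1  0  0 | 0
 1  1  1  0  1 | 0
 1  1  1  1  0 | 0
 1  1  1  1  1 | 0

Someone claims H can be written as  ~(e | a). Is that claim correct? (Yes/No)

Evaluate ~(e | a) on each row and compare to H:
  a=0, b=0, c=0, d=0, e=0: formula gives 1, H = 1 ✓
  a=0, b=0, c=0, d=0, e=1: formula gives 0, H = 0 ✓
  a=0, b=0, c=0, d=1, e=0: formula gives 1, H = 1 ✓
  a=0, b=0, c=0, d=1, e=1: formula gives 0, H = 0 ✓
  …
  a=0, b=0, c=1, d=0, e=1: formula gives 0, but H = 1 ✗
A single disagreement suffices: at (0,0,1,0,1) they differ, so the formula does not compute H.

No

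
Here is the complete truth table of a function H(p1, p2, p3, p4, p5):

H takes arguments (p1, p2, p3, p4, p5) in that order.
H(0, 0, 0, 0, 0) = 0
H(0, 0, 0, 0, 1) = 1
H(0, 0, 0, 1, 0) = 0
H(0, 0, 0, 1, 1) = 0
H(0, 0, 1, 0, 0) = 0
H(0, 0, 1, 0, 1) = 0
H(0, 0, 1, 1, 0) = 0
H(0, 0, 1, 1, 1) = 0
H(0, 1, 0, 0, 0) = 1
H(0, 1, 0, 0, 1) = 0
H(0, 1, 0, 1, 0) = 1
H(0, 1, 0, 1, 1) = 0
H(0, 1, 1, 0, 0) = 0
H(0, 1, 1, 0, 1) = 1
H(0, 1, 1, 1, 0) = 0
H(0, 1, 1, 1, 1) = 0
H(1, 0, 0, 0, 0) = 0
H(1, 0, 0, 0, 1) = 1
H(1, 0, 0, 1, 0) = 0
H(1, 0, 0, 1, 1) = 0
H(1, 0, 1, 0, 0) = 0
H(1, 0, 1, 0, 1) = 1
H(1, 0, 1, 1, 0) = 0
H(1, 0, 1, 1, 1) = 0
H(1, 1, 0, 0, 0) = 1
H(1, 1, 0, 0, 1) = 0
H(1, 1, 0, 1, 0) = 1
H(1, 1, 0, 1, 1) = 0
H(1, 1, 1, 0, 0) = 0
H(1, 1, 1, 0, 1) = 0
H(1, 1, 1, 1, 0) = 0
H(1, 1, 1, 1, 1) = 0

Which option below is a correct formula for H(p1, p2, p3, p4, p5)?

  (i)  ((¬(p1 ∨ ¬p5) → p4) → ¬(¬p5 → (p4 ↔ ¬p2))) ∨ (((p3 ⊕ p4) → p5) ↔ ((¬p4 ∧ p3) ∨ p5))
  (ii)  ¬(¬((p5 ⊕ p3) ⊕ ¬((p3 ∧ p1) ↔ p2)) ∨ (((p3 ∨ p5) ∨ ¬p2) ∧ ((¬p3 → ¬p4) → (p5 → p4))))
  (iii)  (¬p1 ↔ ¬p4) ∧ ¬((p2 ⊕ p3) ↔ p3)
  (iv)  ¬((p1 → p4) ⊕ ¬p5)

ii

(i) disagrees with H on (0,0,0,0,0) (formula → 1, table → 0); rule it out.
(iii) disagrees with H on (0,0,0,0,1) (formula → 0, table → 1); rule it out.
(iv) disagrees with H on (0,0,0,0,0) (formula → 1, table → 0); rule it out.
Only (ii) survives; checking it on all 32 rows confirms it matches H.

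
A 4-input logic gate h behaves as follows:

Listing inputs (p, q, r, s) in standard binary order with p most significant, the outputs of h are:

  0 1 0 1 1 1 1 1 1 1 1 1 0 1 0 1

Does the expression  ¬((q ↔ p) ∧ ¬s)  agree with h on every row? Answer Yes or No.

Yes

Test each input against both h and the formula:
  p=0, q=0, r=0, s=0: formula gives 0, h = 0 ✓
  p=0, q=0, r=0, s=1: formula gives 1, h = 1 ✓
  p=0, q=0, r=1, s=0: formula gives 0, h = 0 ✓
  p=0, q=0, r=1, s=1: formula gives 1, h = 1 ✓
  … (the remaining 12 rows also agree.)
All 16 rows match — the expression computes h exactly.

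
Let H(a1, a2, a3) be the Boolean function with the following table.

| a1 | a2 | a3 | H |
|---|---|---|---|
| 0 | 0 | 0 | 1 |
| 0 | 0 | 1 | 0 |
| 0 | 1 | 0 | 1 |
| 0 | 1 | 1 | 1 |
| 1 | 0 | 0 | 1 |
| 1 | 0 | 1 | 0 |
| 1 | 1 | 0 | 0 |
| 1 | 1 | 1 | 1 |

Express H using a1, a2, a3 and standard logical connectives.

H(a1, a2, a3) = ~((((~a1 & ~a2) & a3) | ((a1 & ~a2) & a3)) | ((a1 & a2) & ~a3))

There are just 3 zero rows: (0,0,1), (1,0,1), (1,1,0). Their minterms are ¬a1·¬a2·a3, a1·¬a2·a3, a1·a2·¬a3; the OR of those covers precisely the 0-outputs, and negating it yields H.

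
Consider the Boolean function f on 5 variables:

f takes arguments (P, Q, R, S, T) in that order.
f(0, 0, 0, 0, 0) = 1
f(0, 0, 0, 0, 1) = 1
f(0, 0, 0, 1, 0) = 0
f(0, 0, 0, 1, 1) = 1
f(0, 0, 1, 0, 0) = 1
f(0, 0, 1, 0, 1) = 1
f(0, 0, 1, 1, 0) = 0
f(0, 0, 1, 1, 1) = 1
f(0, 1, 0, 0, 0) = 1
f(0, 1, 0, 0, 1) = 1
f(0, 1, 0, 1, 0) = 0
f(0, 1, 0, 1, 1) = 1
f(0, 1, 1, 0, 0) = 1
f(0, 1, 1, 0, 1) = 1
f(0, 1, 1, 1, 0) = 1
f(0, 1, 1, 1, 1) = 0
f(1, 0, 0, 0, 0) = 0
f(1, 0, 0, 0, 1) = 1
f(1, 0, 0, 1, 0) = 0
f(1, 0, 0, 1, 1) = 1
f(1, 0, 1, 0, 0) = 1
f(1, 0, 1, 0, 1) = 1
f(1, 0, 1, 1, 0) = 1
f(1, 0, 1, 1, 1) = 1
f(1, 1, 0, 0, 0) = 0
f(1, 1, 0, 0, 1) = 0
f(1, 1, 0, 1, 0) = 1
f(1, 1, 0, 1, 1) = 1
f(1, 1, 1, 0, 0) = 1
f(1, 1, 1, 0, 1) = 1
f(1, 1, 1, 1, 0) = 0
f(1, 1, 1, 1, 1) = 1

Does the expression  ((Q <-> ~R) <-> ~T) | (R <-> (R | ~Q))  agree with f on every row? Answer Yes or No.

Evaluate ((Q <-> ~R) <-> ~T) | (R <-> (R | ~Q)) on each row and compare to f:
  P=0, Q=0, R=0, S=0, T=0: formula gives 0, but f = 1 ✗
Since they disagree at (0,0,0,0,0), the expression is not a correct formula for f.

No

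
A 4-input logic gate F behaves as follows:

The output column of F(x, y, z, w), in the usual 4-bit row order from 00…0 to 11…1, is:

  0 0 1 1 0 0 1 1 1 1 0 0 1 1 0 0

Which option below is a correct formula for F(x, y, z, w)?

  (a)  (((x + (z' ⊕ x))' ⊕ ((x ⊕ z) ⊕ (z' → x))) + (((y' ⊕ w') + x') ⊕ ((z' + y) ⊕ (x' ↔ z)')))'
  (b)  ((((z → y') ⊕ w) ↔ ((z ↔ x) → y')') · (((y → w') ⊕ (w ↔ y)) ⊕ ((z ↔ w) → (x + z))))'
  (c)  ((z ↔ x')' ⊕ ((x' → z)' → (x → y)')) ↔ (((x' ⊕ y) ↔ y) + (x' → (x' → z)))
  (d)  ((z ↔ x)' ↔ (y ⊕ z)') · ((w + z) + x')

c

(a) disagrees with F on (0,0,1,0) (formula → 0, table → 1); rule it out.
(b) disagrees with F on (0,0,0,0) (formula → 1, table → 0); rule it out.
(d) disagrees with F on (0,0,1,0) (formula → 0, table → 1); rule it out.
That leaves (c). Evaluating it on every row reproduces the table of F exactly.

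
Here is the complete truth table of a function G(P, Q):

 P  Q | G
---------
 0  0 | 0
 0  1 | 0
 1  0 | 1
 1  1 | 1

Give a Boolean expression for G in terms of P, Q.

The output simply equals P.

G(P, Q) = P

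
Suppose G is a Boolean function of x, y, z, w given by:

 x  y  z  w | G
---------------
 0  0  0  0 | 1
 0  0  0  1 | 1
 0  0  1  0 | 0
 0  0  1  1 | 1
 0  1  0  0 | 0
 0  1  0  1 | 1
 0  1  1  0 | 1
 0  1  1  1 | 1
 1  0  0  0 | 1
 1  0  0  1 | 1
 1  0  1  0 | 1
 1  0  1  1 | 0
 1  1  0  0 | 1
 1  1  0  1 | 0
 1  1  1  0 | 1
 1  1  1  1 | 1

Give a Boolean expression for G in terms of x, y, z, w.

G(x, y, z, w) = NOT ((((((NOT x AND NOT y) AND z) AND NOT w) OR (((NOT x AND y) AND NOT z) AND NOT w)) OR (((x AND NOT y) AND z) AND w)) OR (((x AND y) AND NOT z) AND w))

G is 0 on only 4 rows — (0,0,1,0), (0,1,0,0), (1,0,1,1), (1,1,0,1). Writing each as a minterm (¬x·¬y·z·¬w, ¬x·y·¬z·¬w, x·¬y·z·w, x·y·¬z·w) and OR-ing them characterizes exactly where G=0, so G is the negation of that disjunction.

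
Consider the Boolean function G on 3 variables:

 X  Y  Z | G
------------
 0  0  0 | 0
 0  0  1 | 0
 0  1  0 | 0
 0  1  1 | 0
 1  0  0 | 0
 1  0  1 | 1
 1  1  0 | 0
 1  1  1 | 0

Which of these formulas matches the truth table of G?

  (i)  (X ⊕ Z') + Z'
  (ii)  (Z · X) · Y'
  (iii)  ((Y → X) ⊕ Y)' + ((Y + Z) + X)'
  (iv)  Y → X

ii

(i): at (0,0,0) it gives 1, but G = 0 — eliminated.
(iii): at (0,0,0) it gives 1, but G = 0 — eliminated.
(iv): at (0,0,0) it gives 1, but G = 0 — eliminated.
Only (ii) survives; checking it on all 8 rows confirms it matches G.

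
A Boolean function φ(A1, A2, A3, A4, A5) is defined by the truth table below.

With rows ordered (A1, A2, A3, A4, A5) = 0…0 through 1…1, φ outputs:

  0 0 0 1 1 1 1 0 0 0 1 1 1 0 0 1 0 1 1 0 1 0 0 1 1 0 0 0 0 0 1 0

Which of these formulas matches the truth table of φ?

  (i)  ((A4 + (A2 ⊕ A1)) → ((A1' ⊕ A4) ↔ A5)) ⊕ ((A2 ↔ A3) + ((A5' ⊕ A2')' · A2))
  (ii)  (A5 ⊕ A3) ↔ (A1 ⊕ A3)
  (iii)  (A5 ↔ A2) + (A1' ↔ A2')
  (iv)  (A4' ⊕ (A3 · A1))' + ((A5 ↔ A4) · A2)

i

(ii) fails at (0,0,0,0,0): the formula yields 1, φ is 0.
(iii) fails at (0,0,0,0,0): the formula yields 1, φ is 0.
(iv) fails at (0,0,0,1,0): the formula yields 1, φ is 0.
Only (i) survives; checking it on all 32 rows confirms it matches φ.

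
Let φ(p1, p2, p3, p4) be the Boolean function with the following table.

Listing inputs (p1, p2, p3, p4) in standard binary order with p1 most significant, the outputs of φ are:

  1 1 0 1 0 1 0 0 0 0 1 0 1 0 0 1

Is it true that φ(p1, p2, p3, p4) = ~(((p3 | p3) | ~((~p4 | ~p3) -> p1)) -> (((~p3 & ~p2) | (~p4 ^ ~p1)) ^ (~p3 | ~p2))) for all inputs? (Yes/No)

No

Test each input against both φ and the formula:
  p1=0, p2=0, p3=0, p4=0: formula gives 1, φ = 1 ✓
  p1=0, p2=0, p3=0, p4=1: formula gives 1, φ = 1 ✓
  p1=0, p2=0, p3=1, p4=0: formula gives 0, φ = 0 ✓
  p1=0, p2=0, p3=1, p4=1: formula gives 1, φ = 1 ✓
  …
  p1=0, p2=1, p3=1, p4=0: formula gives 1, but φ = 0 ✗
A single disagreement suffices: at (0,1,1,0) they differ, so the formula does not compute φ.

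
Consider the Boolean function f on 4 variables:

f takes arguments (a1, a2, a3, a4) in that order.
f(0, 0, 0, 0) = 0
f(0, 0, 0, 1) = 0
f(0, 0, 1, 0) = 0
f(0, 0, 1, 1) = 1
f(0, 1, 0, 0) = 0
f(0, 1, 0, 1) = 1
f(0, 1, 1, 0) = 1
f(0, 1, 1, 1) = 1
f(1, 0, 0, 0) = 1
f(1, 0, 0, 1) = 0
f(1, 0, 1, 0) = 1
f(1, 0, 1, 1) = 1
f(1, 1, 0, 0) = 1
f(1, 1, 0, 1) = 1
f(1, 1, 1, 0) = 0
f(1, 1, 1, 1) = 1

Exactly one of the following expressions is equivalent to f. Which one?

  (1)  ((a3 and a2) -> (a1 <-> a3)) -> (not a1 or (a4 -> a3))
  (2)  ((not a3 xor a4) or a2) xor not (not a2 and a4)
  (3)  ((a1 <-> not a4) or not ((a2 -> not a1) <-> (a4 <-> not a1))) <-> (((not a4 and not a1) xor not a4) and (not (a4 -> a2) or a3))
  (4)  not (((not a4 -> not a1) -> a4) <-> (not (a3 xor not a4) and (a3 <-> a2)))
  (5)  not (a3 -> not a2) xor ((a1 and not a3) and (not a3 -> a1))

4

(1): at (0,0,0,0) it gives 1, but f = 0 — eliminated.
(2): at (0,0,1,0) it gives 1, but f = 0 — eliminated.
(3): at (0,0,1,1) it gives 0, but f = 1 — eliminated.
(5): at (0,0,1,1) it gives 0, but f = 1 — eliminated.
That leaves (4). Evaluating it on every row reproduces the table of f exactly.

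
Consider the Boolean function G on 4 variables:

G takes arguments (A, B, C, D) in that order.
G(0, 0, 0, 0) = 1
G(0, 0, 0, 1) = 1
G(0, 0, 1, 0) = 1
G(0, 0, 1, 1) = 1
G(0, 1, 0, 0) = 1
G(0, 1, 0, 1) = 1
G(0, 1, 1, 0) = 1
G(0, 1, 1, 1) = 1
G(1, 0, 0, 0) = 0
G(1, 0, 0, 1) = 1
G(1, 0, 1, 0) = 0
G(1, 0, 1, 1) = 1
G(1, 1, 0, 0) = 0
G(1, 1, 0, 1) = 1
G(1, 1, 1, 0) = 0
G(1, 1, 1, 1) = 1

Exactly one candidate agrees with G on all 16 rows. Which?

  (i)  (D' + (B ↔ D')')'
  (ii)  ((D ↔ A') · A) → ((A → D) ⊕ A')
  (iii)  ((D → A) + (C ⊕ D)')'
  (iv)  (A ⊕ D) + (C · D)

ii

(i): at (0,0,0,0) it gives 0, but G = 1 — eliminated.
(iii): at (0,0,0,0) it gives 0, but G = 1 — eliminated.
(iv): at (0,0,0,0) it gives 0, but G = 1 — eliminated.
(ii) is the remaining candidate, and it agrees with G on all 16 inputs.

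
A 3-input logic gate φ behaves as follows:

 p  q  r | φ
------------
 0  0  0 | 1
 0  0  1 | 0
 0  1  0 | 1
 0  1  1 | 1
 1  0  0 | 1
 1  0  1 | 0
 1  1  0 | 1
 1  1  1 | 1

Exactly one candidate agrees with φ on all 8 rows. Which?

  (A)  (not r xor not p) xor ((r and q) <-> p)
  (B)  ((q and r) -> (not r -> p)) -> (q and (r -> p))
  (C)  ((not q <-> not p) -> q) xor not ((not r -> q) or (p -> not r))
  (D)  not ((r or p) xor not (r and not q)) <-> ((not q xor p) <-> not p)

A

(B) disagrees with φ on (0,0,0) (formula → 0, table → 1); rule it out.
(C) disagrees with φ on (0,0,0) (formula → 0, table → 1); rule it out.
(D) disagrees with φ on (0,0,0) (formula → 0, table → 1); rule it out.
That leaves (A). Evaluating it on every row reproduces the table of φ exactly.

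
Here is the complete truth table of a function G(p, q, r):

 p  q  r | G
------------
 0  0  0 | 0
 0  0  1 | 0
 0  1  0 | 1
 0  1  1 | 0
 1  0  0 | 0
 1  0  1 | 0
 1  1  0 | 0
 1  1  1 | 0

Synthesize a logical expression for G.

Only row (0,1,0) gives 1. That row's minterm ¬p·q·¬r is G directly.

G(p, q, r) = (~p & q) & ~r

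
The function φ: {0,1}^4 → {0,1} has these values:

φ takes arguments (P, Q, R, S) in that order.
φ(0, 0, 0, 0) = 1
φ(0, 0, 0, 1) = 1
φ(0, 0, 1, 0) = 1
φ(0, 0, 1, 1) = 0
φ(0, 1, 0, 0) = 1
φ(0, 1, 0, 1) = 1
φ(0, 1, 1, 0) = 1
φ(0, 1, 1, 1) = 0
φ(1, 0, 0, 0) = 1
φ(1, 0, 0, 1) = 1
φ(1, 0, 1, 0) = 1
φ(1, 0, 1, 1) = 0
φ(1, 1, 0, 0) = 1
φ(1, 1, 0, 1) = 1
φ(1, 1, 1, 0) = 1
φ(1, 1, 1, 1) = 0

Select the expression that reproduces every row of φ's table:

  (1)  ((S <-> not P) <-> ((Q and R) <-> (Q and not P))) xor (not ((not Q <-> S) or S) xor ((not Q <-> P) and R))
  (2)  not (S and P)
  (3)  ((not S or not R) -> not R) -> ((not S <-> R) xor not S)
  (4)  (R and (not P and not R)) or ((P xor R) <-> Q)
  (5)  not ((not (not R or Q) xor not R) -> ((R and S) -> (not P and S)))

3

(1) disagrees with φ on (0,0,1,1) (formula → 1, table → 0); rule it out.
(2) disagrees with φ on (0,0,1,1) (formula → 1, table → 0); rule it out.
(4) disagrees with φ on (0,0,1,0) (formula → 0, table → 1); rule it out.
(5) disagrees with φ on (0,0,0,0) (formula → 0, table → 1); rule it out.
(3) is the remaining candidate, and it agrees with φ on all 16 inputs.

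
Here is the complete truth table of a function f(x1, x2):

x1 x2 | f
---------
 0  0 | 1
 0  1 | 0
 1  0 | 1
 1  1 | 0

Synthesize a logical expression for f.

The output is the negation of x2.

f(x1, x2) = NOT x2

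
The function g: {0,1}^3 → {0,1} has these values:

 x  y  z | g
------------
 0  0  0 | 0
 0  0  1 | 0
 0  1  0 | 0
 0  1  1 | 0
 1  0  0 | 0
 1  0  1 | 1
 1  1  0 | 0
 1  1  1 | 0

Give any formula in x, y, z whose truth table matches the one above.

Only row (1,0,1) gives 1. That row's minterm x·¬y·z is g directly.

g(x, y, z) = (x ∧ ¬y) ∧ z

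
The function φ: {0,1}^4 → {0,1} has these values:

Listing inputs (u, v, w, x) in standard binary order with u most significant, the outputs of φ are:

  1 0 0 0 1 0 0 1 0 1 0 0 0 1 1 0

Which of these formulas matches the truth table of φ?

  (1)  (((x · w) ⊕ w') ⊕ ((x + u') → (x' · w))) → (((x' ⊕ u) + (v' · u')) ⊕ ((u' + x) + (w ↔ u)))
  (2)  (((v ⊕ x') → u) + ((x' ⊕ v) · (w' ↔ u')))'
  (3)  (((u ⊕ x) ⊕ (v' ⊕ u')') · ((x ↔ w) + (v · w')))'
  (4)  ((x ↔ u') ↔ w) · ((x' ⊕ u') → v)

4

(1): at (0,0,0,0) it gives 0, but φ = 1 — eliminated.
(2): at (0,0,0,0) it gives 0, but φ = 1 — eliminated.
(3): at (0,0,0,0) it gives 0, but φ = 1 — eliminated.
Only (4) survives; checking it on all 16 rows confirms it matches φ.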